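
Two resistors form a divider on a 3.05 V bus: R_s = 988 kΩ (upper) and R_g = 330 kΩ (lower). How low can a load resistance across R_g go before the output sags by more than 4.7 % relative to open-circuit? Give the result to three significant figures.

R_L(min) ≈ 5.02 MΩ

Output resistance R_th = R_s‖R_g = (988 × 330)/1318 = 247.4 kΩ.
The fractional drop is R_th/(R_th + R_L); requiring this ≤ 0.0470 gives R_L ≥ R_th(1/0.0470 − 1) = 247.4 × 20.28 = 5.02 MΩ.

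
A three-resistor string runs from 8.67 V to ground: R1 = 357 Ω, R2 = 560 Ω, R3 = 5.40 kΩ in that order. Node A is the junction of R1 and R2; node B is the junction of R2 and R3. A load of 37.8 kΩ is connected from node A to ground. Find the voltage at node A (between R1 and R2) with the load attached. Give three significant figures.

V ≈ 8.11 V

Below node A the series string R2+R3 = 5960 Ω sits in parallel with the 37800 Ω load: 5148 Ω.
V_A = 8.67 × 5148/(357 + 5148) = 8.11 V.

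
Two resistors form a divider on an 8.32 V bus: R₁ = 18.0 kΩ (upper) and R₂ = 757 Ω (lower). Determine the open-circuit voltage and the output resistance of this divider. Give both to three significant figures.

V_th = 0.336 V, R_th = 726 Ω

V_th is the open-circuit tap voltage: 8.32 × 757/(18000 + 757) = 0.336 V.
With the supply zeroed, R₁ and R₂ appear in parallel from the tap: R_th = R₁‖R₂ = (18000 × 757)/18760 = 726 Ω.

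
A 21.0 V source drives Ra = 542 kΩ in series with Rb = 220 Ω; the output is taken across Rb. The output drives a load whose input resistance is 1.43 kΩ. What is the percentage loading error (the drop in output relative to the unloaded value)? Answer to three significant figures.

Unloaded V = 21.0 × 220/542200 = 0.0085205 V.
Loaded: Rb‖R_L = 190.7 Ω, giving V = 21.0 × 190.7/542200 = 0.0073849 V.
Drop = (0.0085205 − 0.0073849) / 0.0085205 = 13.3 %.

13.3 %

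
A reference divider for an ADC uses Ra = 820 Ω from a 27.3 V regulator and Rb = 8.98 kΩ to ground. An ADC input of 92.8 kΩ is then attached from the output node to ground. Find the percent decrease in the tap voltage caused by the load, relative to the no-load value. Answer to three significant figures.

The divider's output (Thévenin) resistance is Ra‖Rb = 751.4 Ω.
Fractional drop under load = R_th/(R_th + R_L) = 751.4 / (751.4 + 92800) = 0.008032.
So the output falls by 0.803 %.

0.803 %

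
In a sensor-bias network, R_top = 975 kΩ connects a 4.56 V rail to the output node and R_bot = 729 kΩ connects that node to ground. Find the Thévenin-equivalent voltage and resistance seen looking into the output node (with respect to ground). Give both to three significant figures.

V_th is the open-circuit tap voltage: 4.56 × 729/(975 + 729) = 1.95 V.
With the supply zeroed, R_top and R_bot appear in parallel from the tap: R_th = R_top‖R_bot = (975 × 729)/1704 = 417 kΩ.

V_th = 1.95 V, R_th = 417 kΩ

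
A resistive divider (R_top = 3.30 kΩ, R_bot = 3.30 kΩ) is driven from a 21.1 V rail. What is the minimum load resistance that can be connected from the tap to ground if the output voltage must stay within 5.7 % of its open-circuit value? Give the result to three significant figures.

Output resistance R_th = R_top‖R_bot = (3.30 × 3.30)/6.600 = 1.650 kΩ.
The fractional drop is R_th/(R_th + R_L); requiring this ≤ 0.0570 gives R_L ≥ R_th(1/0.0570 − 1) = 1.650 × 16.54 = 27.3 kΩ.

R_L(min) ≈ 27.3 kΩ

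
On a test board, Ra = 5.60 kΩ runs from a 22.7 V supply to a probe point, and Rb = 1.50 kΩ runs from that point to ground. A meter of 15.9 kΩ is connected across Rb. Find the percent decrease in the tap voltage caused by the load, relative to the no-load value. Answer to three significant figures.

The divider's output (Thévenin) resistance is Ra‖Rb = 1.183 kΩ.
Fractional drop under load = R_th/(R_th + R_L) = 1.183 / (1.183 + 15.9) = 0.06926.
So the output falls by 6.93 %.

6.93 %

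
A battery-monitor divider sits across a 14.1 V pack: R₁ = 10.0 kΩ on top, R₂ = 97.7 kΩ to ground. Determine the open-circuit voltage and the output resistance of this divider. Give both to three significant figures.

V_th is the open-circuit tap voltage: 14.1 × 97.7/(10.0 + 97.7) = 12.8 V.
With the supply zeroed, R₁ and R₂ appear in parallel from the tap: R_th = R₁‖R₂ = (10.0 × 97.7)/107.7 = 9.07 kΩ.

V_th = 12.8 V, R_th = 9.07 kΩ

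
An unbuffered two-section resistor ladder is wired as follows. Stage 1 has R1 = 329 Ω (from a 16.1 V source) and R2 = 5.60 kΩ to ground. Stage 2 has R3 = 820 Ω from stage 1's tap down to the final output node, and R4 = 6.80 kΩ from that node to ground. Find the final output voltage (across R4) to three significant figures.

V_out ≈ 13.0 V

Stage 2 presents R3+R4 = 7620 Ω as a load on stage 1's tap.
Stage 1's lower leg becomes R2‖(R3+R4) = 3228 Ω, so V_mid = 16.1 × 3228/3557 = 14.61 V.
Stage 2 is itself unloaded: V_out = V_mid × R4/(R3+R4) = 14.61 × 6800/7620 = 13.0 V.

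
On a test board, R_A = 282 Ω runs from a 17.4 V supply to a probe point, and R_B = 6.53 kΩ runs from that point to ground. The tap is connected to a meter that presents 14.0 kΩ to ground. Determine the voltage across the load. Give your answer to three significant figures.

V_out ≈ 16.4 V

The load sits in parallel with R_B: R_B‖R_L = (6530 × 14000) / (6530 + 14000) = 4453 Ω.
V_out = 17.4 × 4453 / (282 + 4453) = 17.4 × 4453/4735 = 16.4 V.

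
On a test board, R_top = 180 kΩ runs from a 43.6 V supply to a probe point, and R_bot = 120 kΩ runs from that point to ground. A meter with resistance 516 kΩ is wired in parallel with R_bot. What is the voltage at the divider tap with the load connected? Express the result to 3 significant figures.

The load sits in parallel with R_bot: R_bot‖R_L = (120 × 516) / (120 + 516) = 97.36 kΩ.
V_out = 43.6 × 97.36 / (180 + 97.36) = 43.6 × 97.36/277.4 = 15.3 V.

V_out ≈ 15.3 V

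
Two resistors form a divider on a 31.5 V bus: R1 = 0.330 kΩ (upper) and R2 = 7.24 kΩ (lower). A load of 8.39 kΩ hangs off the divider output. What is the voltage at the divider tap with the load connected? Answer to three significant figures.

V_out ≈ 29.0 V

The load sits in parallel with R2: R2‖R_L = (7240 × 8390) / (7240 + 8390) = 3886 Ω.
V_out = 31.5 × 3886 / (330 + 3886) = 31.5 × 3886/4216 = 29.0 V.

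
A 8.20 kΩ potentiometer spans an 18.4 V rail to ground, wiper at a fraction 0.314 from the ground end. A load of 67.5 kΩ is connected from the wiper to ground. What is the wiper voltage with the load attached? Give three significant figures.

V ≈ 5.63 V

The wiper splits the pot into (1−α)R = 5.625 kΩ above and αR = 2.575 kΩ below.
Lower section ‖ load = 2.480 kΩ.
V_wiper = 18.4 × 2.480/(5.625 + 2.480) = 5.63 V.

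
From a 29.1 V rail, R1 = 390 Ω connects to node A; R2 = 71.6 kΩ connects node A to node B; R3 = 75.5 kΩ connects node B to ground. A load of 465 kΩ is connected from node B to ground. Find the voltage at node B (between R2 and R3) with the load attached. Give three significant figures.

V ≈ 13.8 V

At node B, R3 is in parallel with the load: R3‖R_L = 64950 Ω.
Below node A the resistance is R2 + (R3‖R_L) = 136600 Ω, so V_A = 29.1 × 136600/136900 = 29.02 V.
Then V_B = V_A × (R3‖R_L)/(R2 + R3‖R_L) = 29.02 × 64950/136600 = 13.8 V.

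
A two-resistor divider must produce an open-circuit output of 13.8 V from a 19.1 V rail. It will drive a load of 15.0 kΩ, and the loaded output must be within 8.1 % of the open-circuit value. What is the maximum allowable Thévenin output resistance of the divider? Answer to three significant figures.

R_th ≤ 1.32 kΩ

Loading drop = R_th/(R_th + R_L) ≤ 0.0810, so R_th ≤ R_L · ε/(1−ε) = 15.0 kΩ × 0.0810/0.9190 = 1.32 kΩ.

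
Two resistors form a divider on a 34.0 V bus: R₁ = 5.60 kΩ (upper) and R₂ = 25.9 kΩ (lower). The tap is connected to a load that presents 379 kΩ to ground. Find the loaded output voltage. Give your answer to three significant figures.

The load sits in parallel with R₂: R₂‖R_L = (25.9 × 379) / (25.9 + 379) = 24.24 kΩ.
V_out = 34.0 × 24.24 / (5.60 + 24.24) = 34.0 × 24.24/29.84 = 27.6 V.

V_out ≈ 27.6 V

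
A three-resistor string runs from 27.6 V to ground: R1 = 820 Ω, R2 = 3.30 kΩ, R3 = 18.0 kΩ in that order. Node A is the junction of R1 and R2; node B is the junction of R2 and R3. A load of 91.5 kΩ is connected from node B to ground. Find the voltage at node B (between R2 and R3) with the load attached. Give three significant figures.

V ≈ 21.7 V

At node B, R3 is in parallel with the load: R3‖R_L = 15040 Ω.
Below node A the resistance is R2 + (R3‖R_L) = 18340 Ω, so V_A = 27.6 × 18340/19160 = 26.42 V.
Then V_B = V_A × (R3‖R_L)/(R2 + R3‖R_L) = 26.42 × 15040/18340 = 21.7 V.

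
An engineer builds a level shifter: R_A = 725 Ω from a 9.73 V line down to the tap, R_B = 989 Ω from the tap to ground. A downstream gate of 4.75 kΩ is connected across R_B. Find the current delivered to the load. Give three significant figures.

I_L ≈ 1.09 mA

R_B‖R_L = 818.6 Ω; V_out = 9.73 × 818.6/1544 = 5.160 V.
I_L = V_out / R_L = 5.160 / 4.75 kΩ = 1.09 mA.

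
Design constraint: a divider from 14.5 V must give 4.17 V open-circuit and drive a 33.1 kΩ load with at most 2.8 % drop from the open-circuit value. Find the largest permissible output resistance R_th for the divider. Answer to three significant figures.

R_th ≤ 953 Ω

Loading drop = R_th/(R_th + R_L) ≤ 0.0280, so R_th ≤ R_L · ε/(1−ε) = 33.1 kΩ × 0.0280/0.9720 = 953 Ω.
(Any R1, R2 with R2/(R1+R2) = 0.288 and R1‖R2 ≤ 953 Ω will meet the spec.)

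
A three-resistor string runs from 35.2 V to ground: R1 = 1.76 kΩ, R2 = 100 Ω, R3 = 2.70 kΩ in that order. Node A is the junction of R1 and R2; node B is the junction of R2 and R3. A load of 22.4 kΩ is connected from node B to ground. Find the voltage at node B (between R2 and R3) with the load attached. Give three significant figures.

At node B, R3 is in parallel with the load: R3‖R_L = 2410 Ω.
Below node A the resistance is R2 + (R3‖R_L) = 2510 Ω, so V_A = 35.2 × 2510/4270 = 20.69 V.
Then V_B = V_A × (R3‖R_L)/(R2 + R3‖R_L) = 20.69 × 2410/2510 = 19.9 V.

V ≈ 19.9 V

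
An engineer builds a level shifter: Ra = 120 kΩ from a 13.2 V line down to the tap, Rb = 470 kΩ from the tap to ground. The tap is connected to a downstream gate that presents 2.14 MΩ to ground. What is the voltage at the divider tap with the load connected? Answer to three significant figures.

The load sits in parallel with Rb: Rb‖R_L = (470 × 2140) / (470 + 2140) = 385.4 kΩ.
V_out = 13.2 × 385.4 / (120 + 385.4) = 13.2 × 385.4/505.4 = 10.1 V.
(Unloaded it would have been 10.5 V.)

V_out ≈ 10.1 V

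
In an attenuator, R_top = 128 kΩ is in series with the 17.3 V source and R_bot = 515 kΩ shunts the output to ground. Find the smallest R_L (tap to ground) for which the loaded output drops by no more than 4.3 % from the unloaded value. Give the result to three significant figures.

R_L(min) ≈ 2.28 MΩ

Output resistance R_th = R_top‖R_bot = (128 × 515)/643.0 = 102.5 kΩ.
The fractional drop is R_th/(R_th + R_L); requiring this ≤ 0.0430 gives R_L ≥ R_th(1/0.0430 − 1) = 102.5 × 22.26 = 2.28 MΩ.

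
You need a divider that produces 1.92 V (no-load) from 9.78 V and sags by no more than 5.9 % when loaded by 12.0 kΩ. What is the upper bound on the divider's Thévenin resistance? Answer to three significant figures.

R_th ≤ 752 Ω

Loading drop = R_th/(R_th + R_L) ≤ 0.0590, so R_th ≤ R_L · ε/(1−ε) = 12.0 kΩ × 0.0590/0.9410 = 752 Ω.
(Any R1, R2 with R2/(R1+R2) = 0.196 and R1‖R2 ≤ 752 Ω will meet the spec.)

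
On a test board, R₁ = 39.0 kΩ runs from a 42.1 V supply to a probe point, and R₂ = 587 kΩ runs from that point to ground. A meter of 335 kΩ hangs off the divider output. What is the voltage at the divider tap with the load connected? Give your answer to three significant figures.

V_out ≈ 35.6 V

The load sits in parallel with R₂: R₂‖R_L = (587 × 335) / (587 + 335) = 213.3 kΩ.
V_out = 42.1 × 213.3 / (39.0 + 213.3) = 42.1 × 213.3/252.3 = 35.6 V.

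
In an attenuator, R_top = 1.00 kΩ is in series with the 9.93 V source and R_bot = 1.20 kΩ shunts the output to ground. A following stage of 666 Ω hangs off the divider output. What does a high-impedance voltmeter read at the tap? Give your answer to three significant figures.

V_out ≈ 2.98 V

The load sits in parallel with R_bot: R_bot‖R_L = (1200 × 666) / (1200 + 666) = 428.3 Ω.
V_out = 9.93 × 428.3 / (1000 + 428.3) = 9.93 × 428.3/1428 = 2.98 V.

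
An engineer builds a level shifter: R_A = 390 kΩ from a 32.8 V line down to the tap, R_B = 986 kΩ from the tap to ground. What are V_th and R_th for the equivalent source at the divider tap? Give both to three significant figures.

V_th is the open-circuit tap voltage: 32.8 × 986/(390 + 986) = 23.5 V.
With the supply zeroed, R_A and R_B appear in parallel from the tap: R_th = R_A‖R_B = (390 × 986)/1376 = 279 kΩ.

V_th = 23.5 V, R_th = 279 kΩ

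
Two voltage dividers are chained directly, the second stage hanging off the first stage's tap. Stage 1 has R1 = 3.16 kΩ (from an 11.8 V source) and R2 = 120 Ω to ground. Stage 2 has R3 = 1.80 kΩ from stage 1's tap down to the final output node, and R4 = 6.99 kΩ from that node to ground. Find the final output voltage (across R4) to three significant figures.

Stage 2 presents R3+R4 = 8790 Ω as a load on stage 1's tap.
Stage 1's lower leg becomes R2‖(R3+R4) = 118.4 Ω, so V_mid = 11.8 × 118.4/3278 = 0.4261 V.
Stage 2 is itself unloaded: V_out = V_mid × R4/(R3+R4) = 0.4261 × 6990/8790 = 0.339 V.

V_out ≈ 0.339 V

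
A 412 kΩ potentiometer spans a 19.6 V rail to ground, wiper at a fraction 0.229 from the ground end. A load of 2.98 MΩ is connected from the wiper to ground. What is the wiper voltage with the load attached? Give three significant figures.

The wiper splits the pot into (1−α)R = 317.7 kΩ above and αR = 94.35 kΩ below.
Lower section ‖ load = 91.45 kΩ.
V_wiper = 19.6 × 91.45/(317.7 + 91.45) = 4.38 V.

V ≈ 4.38 V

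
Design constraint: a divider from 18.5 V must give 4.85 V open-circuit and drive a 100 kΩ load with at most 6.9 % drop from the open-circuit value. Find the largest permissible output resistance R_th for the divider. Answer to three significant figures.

Loading drop = R_th/(R_th + R_L) ≤ 0.0690, so R_th ≤ R_L · ε/(1−ε) = 100 kΩ × 0.0690/0.9310 = 7.41 kΩ.
(Any R1, R2 with R2/(R1+R2) = 0.262 and R1‖R2 ≤ 7.41 kΩ will meet the spec.)

R_th ≤ 7.41 kΩ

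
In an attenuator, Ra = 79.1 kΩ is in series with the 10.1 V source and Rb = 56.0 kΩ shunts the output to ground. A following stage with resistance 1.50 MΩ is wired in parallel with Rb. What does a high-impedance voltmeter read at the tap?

V_out ≈ 4.10 V

The load sits in parallel with Rb: Rb‖R_L = (56.0 × 1500) / (56.0 + 1500) = 53.98 kΩ.
V_out = 10.1 × 53.98 / (79.1 + 53.98) = 10.1 × 53.98/133.1 = 4.10 V.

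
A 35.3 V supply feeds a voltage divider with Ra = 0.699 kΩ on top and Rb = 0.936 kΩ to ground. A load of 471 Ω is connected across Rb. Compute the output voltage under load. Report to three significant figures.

The load sits in parallel with Rb: Rb‖R_L = (936 × 471) / (936 + 471) = 313.3 Ω.
V_out = 35.3 × 313.3 / (699 + 313.3) = 35.3 × 313.3/1012 = 10.9 V.

V_out ≈ 10.9 V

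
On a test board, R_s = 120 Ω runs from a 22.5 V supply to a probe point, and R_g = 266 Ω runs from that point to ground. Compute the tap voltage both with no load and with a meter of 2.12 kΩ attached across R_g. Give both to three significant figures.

Unloaded: 15.5 V; loaded: 14.9 V

Open-circuit: V = 22.5 × 266/(120 + 266) = 15.5 V.
With the load, R_g becomes R_g‖R_L = 236.3 Ω, so V = 22.5 × 236.3/356.3 = 14.9 V.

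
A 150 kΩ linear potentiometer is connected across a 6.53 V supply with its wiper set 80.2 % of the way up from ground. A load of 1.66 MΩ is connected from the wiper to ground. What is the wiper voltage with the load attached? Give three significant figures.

The wiper splits the pot into (1−α)R = 29.70 kΩ above and αR = 120.3 kΩ below.
Lower section ‖ load = 112.2 kΩ.
V_wiper = 6.53 × 112.2/(29.70 + 112.2) = 5.16 V.

V ≈ 5.16 V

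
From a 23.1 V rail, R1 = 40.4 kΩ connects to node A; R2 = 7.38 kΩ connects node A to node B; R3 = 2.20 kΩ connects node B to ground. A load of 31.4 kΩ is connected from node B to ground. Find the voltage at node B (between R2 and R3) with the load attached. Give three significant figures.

V ≈ 0.953 V

At node B, R3 is in parallel with the load: R3‖R_L = 2.056 kΩ.
Below node A the resistance is R2 + (R3‖R_L) = 9.436 kΩ, so V_A = 23.1 × 9.436/49.84 = 4.374 V.
Then V_B = V_A × (R3‖R_L)/(R2 + R3‖R_L) = 4.374 × 2.056/9.436 = 0.953 V.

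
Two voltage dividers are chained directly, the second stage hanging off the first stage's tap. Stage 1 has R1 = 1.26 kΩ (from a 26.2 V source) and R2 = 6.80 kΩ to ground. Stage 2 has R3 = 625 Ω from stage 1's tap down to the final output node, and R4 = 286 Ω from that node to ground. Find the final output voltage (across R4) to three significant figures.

V_out ≈ 3.20 V

Stage 2 presents R3+R4 = 911.0 Ω as a load on stage 1's tap.
Stage 1's lower leg becomes R2‖(R3+R4) = 803.4 Ω, so V_mid = 26.2 × 803.4/2063 = 10.20 V.
Stage 2 is itself unloaded: V_out = V_mid × R4/(R3+R4) = 10.20 × 286/911.0 = 3.20 V.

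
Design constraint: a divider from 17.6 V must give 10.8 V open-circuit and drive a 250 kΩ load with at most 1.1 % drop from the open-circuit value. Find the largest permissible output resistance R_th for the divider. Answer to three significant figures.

R_th ≤ 2.78 kΩ

Loading drop = R_th/(R_th + R_L) ≤ 0.0110, so R_th ≤ R_L · ε/(1−ε) = 250 kΩ × 0.0110/0.9890 = 2.78 kΩ.
(Any R1, R2 with R2/(R1+R2) = 0.614 and R1‖R2 ≤ 2.78 kΩ will meet the spec.)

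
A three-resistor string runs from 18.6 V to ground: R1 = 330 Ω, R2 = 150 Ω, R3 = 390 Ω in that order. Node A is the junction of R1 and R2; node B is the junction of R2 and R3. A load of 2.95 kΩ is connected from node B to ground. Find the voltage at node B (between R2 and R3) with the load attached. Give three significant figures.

V ≈ 7.77 V

At node B, R3 is in parallel with the load: R3‖R_L = 344.5 Ω.
Below node A the resistance is R2 + (R3‖R_L) = 494.5 Ω, so V_A = 18.6 × 494.5/824.5 = 11.16 V.
Then V_B = V_A × (R3‖R_L)/(R2 + R3‖R_L) = 11.16 × 344.5/494.5 = 7.77 V.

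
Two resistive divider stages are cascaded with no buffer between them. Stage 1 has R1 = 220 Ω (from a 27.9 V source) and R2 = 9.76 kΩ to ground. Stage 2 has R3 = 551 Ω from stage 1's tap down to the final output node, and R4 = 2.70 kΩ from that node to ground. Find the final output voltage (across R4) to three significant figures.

Stage 2 presents R3+R4 = 3251 Ω as a load on stage 1's tap.
Stage 1's lower leg becomes R2‖(R3+R4) = 2439 Ω, so V_mid = 27.9 × 2439/2659 = 25.59 V.
Stage 2 is itself unloaded: V_out = V_mid × R4/(R3+R4) = 25.59 × 2700/3251 = 21.3 V.

V_out ≈ 21.3 V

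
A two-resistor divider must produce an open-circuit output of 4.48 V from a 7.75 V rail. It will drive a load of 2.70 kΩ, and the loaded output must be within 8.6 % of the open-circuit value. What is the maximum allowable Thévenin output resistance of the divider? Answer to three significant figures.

Loading drop = R_th/(R_th + R_L) ≤ 0.0860, so R_th ≤ R_L · ε/(1−ε) = 2.70 kΩ × 0.0860/0.9140 = 254 Ω.
(Any R1, R2 with R2/(R1+R2) = 0.578 and R1‖R2 ≤ 254 Ω will meet the spec.)

R_th ≤ 254 Ω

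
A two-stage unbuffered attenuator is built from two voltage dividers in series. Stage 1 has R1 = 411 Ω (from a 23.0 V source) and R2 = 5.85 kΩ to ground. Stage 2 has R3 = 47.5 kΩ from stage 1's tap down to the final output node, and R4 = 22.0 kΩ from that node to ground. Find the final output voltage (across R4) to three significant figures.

Stage 2 presents R3+R4 = 69500 Ω as a load on stage 1's tap.
Stage 1's lower leg becomes R2‖(R3+R4) = 5396 Ω, so V_mid = 23.0 × 5396/5807 = 21.37 V.
Stage 2 is itself unloaded: V_out = V_mid × R4/(R3+R4) = 21.37 × 22000/69500 = 6.77 V.

V_out ≈ 6.77 V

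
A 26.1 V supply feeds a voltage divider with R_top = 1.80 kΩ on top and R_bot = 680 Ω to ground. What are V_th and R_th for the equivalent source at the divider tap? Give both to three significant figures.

V_th is the open-circuit tap voltage: 26.1 × 680/(1800 + 680) = 7.16 V.
With the supply zeroed, R_top and R_bot appear in parallel from the tap: R_th = R_top‖R_bot = (1800 × 680)/2480 = 494 Ω.

V_th = 7.16 V, R_th = 494 Ω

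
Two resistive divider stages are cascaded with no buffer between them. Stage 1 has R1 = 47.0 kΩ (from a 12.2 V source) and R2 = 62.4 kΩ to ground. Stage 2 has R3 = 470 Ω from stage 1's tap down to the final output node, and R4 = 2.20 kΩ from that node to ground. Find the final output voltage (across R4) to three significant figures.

V_out ≈ 0.519 V

Stage 2 presents R3+R4 = 2670 Ω as a load on stage 1's tap.
Stage 1's lower leg becomes R2‖(R3+R4) = 2560 Ω, so V_mid = 12.2 × 2560/49560 = 0.6303 V.
Stage 2 is itself unloaded: V_out = V_mid × R4/(R3+R4) = 0.6303 × 2200/2670 = 0.519 V.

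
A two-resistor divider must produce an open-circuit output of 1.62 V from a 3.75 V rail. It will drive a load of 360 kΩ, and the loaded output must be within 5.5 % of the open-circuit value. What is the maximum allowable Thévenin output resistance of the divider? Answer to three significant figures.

R_th ≤ 21.0 kΩ

Loading drop = R_th/(R_th + R_L) ≤ 0.0550, so R_th ≤ R_L · ε/(1−ε) = 360 kΩ × 0.0550/0.9450 = 21.0 kΩ.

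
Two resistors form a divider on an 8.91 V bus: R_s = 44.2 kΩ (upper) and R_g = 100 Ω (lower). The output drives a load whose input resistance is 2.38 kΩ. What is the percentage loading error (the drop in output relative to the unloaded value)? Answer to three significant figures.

The divider's output (Thévenin) resistance is R_s‖R_g = 99.77 Ω.
Fractional drop under load = R_th/(R_th + R_L) = 99.77 / (99.77 + 2380) = 0.04024.
So the output falls by 4.02 %.

4.02 %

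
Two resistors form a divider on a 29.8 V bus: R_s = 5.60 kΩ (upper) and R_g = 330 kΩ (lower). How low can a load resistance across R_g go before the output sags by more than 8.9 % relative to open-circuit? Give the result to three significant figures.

R_L(min) ≈ 56.4 kΩ

Output resistance R_th = R_s‖R_g = (5.60 × 330)/335.6 = 5.507 kΩ.
The fractional drop is R_th/(R_th + R_L); requiring this ≤ 0.0890 gives R_L ≥ R_th(1/0.0890 − 1) = 5.507 × 10.24 = 56.4 kΩ.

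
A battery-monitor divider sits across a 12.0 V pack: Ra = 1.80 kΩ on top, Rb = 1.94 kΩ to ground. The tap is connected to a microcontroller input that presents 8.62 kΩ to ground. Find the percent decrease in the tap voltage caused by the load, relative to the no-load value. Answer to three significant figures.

Unloaded V = 12.0 × 1.94/3.740 = 6.2246 V.
Loaded: Rb‖R_L = 1.584 kΩ, giving V = 12.0 × 1.584/3.384 = 5.6163 V.
Drop = (6.2246 − 5.6163) / 6.2246 = 9.77 %.

9.77 %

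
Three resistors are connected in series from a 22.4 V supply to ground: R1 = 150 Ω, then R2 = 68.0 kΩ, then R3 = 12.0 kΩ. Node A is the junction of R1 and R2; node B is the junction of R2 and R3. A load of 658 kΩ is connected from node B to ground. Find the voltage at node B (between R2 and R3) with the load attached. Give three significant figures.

At node B, R3 is in parallel with the load: R3‖R_L = 11790 Ω.
Below node A the resistance is R2 + (R3‖R_L) = 79790 Ω, so V_A = 22.4 × 79790/79940 = 22.36 V.
Then V_B = V_A × (R3‖R_L)/(R2 + R3‖R_L) = 22.36 × 11790/79790 = 3.30 V.

V ≈ 3.30 V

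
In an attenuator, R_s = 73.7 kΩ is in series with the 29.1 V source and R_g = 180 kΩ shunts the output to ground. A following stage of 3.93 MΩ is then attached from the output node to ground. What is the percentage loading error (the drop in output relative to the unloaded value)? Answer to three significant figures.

1.31 %

The divider's output (Thévenin) resistance is R_s‖R_g = 52.29 kΩ.
Fractional drop under load = R_th/(R_th + R_L) = 52.29 / (52.29 + 3930) = 0.01313.
So the output falls by 1.31 %.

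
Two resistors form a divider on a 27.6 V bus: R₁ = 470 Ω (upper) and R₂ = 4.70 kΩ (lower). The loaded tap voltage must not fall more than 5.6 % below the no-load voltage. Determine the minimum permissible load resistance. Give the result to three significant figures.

R_L(min) ≈ 7.20 kΩ

Output resistance R_th = R₁‖R₂ = (470 × 4700)/5170 = 427.3 Ω.
The fractional drop is R_th/(R_th + R_L); requiring this ≤ 0.0560 gives R_L ≥ R_th(1/0.0560 − 1) = 427.3 × 16.86 = 7.20 kΩ.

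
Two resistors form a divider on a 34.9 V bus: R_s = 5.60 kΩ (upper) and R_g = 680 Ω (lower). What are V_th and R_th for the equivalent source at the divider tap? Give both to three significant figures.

V_th is the open-circuit tap voltage: 34.9 × 680/(5600 + 680) = 3.78 V.
With the supply zeroed, R_s and R_g appear in parallel from the tap: R_th = R_s‖R_g = (5600 × 680)/6280 = 606 Ω.

V_th = 3.78 V, R_th = 606 Ω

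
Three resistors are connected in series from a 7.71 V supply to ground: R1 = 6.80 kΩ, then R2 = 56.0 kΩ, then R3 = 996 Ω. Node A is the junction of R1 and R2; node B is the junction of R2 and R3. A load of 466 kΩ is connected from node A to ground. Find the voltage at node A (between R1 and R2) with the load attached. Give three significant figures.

V ≈ 6.80 V

Below node A the series string R2+R3 = 57000 Ω sits in parallel with the 466000 Ω load: 50780 Ω.
V_A = 7.71 × 50780/(6800 + 50780) = 6.80 V.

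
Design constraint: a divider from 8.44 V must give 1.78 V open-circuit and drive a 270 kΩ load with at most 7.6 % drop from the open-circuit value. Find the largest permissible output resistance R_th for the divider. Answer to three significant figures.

R_th ≤ 22.2 kΩ

Loading drop = R_th/(R_th + R_L) ≤ 0.0760, so R_th ≤ R_L · ε/(1−ε) = 270 kΩ × 0.0760/0.9240 = 22.2 kΩ.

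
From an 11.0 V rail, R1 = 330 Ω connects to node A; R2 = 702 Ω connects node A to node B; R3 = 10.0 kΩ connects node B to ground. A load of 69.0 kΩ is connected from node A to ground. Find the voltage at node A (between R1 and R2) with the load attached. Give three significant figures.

V ≈ 10.6 V

Below node A the series string R2+R3 = 10700 Ω sits in parallel with the 69000 Ω load: 9265 Ω.
V_A = 11.0 × 9265/(330 + 9265) = 10.6 V.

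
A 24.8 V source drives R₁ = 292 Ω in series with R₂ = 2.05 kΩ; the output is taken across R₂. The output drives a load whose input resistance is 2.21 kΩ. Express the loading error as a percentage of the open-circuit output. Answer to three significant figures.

The divider's output (Thévenin) resistance is R₁‖R₂ = 255.6 Ω.
Fractional drop under load = R_th/(R_th + R_L) = 255.6 / (255.6 + 2210) = 0.1037.
So the output falls by 10.4 %.

10.4 %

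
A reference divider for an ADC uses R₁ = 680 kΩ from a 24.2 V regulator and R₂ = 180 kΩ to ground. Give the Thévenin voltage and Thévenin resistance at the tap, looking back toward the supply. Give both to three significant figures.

V_th is the open-circuit tap voltage: 24.2 × 180/(680 + 180) = 5.07 V.
With the supply zeroed, R₁ and R₂ appear in parallel from the tap: R_th = R₁‖R₂ = (680 × 180)/860.0 = 142 kΩ.

V_th = 5.07 V, R_th = 142 kΩ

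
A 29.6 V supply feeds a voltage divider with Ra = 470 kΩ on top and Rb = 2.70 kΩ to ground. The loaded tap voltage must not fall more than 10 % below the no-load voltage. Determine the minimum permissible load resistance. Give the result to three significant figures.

Output resistance R_th = Ra‖Rb = (470 × 2.70)/472.7 = 2.685 kΩ.
The fractional drop is R_th/(R_th + R_L); requiring this ≤ 0.100 gives R_L ≥ R_th(1/0.100 − 1) = 2.685 × 9.000 = 24.2 kΩ.

R_L(min) ≈ 24.2 kΩ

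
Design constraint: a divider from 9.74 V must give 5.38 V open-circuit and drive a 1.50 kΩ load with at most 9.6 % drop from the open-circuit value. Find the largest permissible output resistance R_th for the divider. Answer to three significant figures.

Loading drop = R_th/(R_th + R_L) ≤ 0.0960, so R_th ≤ R_L · ε/(1−ε) = 1.50 kΩ × 0.0960/0.9040 = 159 Ω.

R_th ≤ 159 Ω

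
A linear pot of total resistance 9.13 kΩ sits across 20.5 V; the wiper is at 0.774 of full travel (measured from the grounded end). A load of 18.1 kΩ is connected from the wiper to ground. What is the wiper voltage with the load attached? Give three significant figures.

V ≈ 14.6 V

The wiper splits the pot into (1−α)R = 2.063 kΩ above and αR = 7.067 kΩ below.
Lower section ‖ load = 5.082 kΩ.
V_wiper = 20.5 × 5.082/(2.063 + 5.082) = 14.6 V.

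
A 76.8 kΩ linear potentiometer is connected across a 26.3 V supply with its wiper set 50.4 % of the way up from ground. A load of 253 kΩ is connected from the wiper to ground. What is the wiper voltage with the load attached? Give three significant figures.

V ≈ 12.3 V

The wiper splits the pot into (1−α)R = 38.09 kΩ above and αR = 38.71 kΩ below.
Lower section ‖ load = 33.57 kΩ.
V_wiper = 26.3 × 33.57/(38.09 + 33.57) = 12.3 V.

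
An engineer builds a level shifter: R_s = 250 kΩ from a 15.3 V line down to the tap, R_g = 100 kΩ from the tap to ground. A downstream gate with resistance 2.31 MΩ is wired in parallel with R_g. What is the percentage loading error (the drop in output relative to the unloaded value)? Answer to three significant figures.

The divider's output (Thévenin) resistance is R_s‖R_g = 71.43 kΩ.
Fractional drop under load = R_th/(R_th + R_L) = 71.43 / (71.43 + 2310) = 0.02999.
So the output falls by 3.00 %.

3.00 %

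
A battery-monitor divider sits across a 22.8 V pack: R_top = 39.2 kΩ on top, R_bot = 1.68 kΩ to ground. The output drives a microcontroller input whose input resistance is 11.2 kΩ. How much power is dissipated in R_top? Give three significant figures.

Total resistance from the source is R_top + (R_bot‖R_L) = 40.66 kΩ, so I = 22.8/40.66 kΩ = 0.5607 mA.
P = I²·R_top = (0.5607 mA)² × 39.2 kΩ = 12.3 mW.

P ≈ 12.3 mW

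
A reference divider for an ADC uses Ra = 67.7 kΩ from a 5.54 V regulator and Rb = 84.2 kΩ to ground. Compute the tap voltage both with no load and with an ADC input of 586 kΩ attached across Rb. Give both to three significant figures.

Unloaded: 3.07 V; loaded: 2.89 V

Open-circuit: V = 5.54 × 84.2/(67.7 + 84.2) = 3.07 V.
With the load, Rb becomes Rb‖R_L = 73.62 kΩ, so V = 5.54 × 73.62/141.3 = 2.89 V.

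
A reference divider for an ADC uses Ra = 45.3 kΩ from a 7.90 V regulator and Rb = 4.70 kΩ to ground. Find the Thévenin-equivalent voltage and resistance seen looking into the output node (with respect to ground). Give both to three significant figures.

V_th = 0.743 V, R_th = 4.26 kΩ

V_th is the open-circuit tap voltage: 7.90 × 4.70/(45.3 + 4.70) = 0.743 V.
With the supply zeroed, Ra and Rb appear in parallel from the tap: R_th = Ra‖Rb = (45.3 × 4.70)/50.00 = 4.26 kΩ.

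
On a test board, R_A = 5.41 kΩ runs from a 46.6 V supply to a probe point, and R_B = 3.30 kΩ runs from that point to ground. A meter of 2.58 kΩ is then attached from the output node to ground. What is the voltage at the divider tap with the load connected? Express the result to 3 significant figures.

V_out ≈ 9.84 V

The load sits in parallel with R_B: R_B‖R_L = (3.30 × 2.58) / (3.30 + 2.58) = 1.448 kΩ.
V_out = 46.6 × 1.448 / (5.41 + 1.448) = 46.6 × 1.448/6.858 = 9.84 V.
(Unloaded it would have been 17.7 V.)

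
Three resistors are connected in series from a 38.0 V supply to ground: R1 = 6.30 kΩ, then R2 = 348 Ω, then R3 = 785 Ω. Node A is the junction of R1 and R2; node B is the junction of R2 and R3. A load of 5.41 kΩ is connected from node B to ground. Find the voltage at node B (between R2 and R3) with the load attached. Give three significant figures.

At node B, R3 is in parallel with the load: R3‖R_L = 685.5 Ω.
Below node A the resistance is R2 + (R3‖R_L) = 1034 Ω, so V_A = 38.0 × 1034/7334 = 5.355 V.
Then V_B = V_A × (R3‖R_L)/(R2 + R3‖R_L) = 5.355 × 685.5/1034 = 3.55 V.

V ≈ 3.55 V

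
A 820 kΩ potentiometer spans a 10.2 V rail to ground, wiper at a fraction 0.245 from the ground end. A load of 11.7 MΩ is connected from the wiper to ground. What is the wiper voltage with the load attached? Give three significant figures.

V ≈ 2.47 V

The wiper splits the pot into (1−α)R = 619.1 kΩ above and αR = 200.9 kΩ below.
Lower section ‖ load = 197.5 kΩ.
V_wiper = 10.2 × 197.5/(619.1 + 197.5) = 2.47 V.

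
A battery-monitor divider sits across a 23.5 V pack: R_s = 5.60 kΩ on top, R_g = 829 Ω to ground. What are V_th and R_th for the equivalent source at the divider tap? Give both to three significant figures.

V_th is the open-circuit tap voltage: 23.5 × 829/(5600 + 829) = 3.03 V.
With the supply zeroed, R_s and R_g appear in parallel from the tap: R_th = R_s‖R_g = (5600 × 829)/6429 = 722 Ω.

V_th = 3.03 V, R_th = 722 Ω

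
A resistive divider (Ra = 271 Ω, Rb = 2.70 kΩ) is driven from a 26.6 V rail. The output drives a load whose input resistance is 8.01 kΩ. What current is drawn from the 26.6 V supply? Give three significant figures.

I ≈ 11.6 mA

Rb‖R_L = 2019 Ω, so the source sees Ra + Rb‖R_L = 2290 Ω.
I = 26.6 V / 2290 Ω = 11.6 mA.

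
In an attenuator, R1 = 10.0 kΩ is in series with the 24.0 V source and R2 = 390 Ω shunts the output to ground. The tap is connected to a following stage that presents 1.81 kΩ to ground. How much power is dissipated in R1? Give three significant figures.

Total resistance from the source is R1 + (R2‖R_L) = 10320 Ω, so I = 24.0/10320 Ω = 2.325 mA.
P = I²·R1 = (2.325 mA)² × 10.0 kΩ = 54.1 mW.

P ≈ 54.1 mW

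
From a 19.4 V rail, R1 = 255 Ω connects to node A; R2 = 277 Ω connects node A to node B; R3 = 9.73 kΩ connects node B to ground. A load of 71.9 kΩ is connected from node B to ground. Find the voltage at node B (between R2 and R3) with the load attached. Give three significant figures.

At node B, R3 is in parallel with the load: R3‖R_L = 8570 Ω.
Below node A the resistance is R2 + (R3‖R_L) = 8847 Ω, so V_A = 19.4 × 8847/9102 = 18.86 V.
Then V_B = V_A × (R3‖R_L)/(R2 + R3‖R_L) = 18.86 × 8570/8847 = 18.3 V.

V ≈ 18.3 V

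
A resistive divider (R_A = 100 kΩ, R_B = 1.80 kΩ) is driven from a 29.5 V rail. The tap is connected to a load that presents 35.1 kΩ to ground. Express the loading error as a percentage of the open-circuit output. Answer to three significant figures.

The divider's output (Thévenin) resistance is R_A‖R_B = 1.768 kΩ.
Fractional drop under load = R_th/(R_th + R_L) = 1.768 / (1.768 + 35.1) = 0.04796.
So the output falls by 4.80 %.

4.80 %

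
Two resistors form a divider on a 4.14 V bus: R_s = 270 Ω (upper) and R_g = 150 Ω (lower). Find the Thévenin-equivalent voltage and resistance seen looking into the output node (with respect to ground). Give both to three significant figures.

V_th = 1.48 V, R_th = 96.4 Ω

V_th is the open-circuit tap voltage: 4.14 × 150/(270 + 150) = 1.48 V.
With the supply zeroed, R_s and R_g appear in parallel from the tap: R_th = R_s‖R_g = (270 × 150)/420.0 = 96.4 Ω.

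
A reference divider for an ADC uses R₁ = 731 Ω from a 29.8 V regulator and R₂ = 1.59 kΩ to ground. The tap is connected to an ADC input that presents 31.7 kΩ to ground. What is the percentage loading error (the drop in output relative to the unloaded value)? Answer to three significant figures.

The divider's output (Thévenin) resistance is R₁‖R₂ = 500.8 Ω.
Fractional drop under load = R_th/(R_th + R_L) = 500.8 / (500.8 + 31700) = 0.01555.
So the output falls by 1.56 %.

1.56 %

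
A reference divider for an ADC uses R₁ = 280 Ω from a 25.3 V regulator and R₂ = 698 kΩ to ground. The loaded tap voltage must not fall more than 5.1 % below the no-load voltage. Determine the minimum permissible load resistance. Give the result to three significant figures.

R_L(min) ≈ 5.21 kΩ

Output resistance R_th = R₁‖R₂ = (280 × 698000)/698300 = 279.9 Ω.
The fractional drop is R_th/(R_th + R_L); requiring this ≤ 0.0510 gives R_L ≥ R_th(1/0.0510 − 1) = 279.9 × 18.61 = 5.21 kΩ.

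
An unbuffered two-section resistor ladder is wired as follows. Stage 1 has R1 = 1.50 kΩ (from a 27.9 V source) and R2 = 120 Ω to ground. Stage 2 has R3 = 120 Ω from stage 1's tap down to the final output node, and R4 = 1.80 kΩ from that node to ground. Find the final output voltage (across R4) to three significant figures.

Stage 2 presents R3+R4 = 1920 Ω as a load on stage 1's tap.
Stage 1's lower leg becomes R2‖(R3+R4) = 112.9 Ω, so V_mid = 27.9 × 112.9/1613 = 1.954 V.
Stage 2 is itself unloaded: V_out = V_mid × R4/(R3+R4) = 1.954 × 1800/1920 = 1.83 V.

V_out ≈ 1.83 V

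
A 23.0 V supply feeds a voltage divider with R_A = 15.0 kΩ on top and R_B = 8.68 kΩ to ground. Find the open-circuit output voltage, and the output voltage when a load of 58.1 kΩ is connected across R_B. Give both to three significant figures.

Unloaded: 8.43 V; loaded: 7.70 V

Open-circuit: V = 23.0 × 8.68/(15.0 + 8.68) = 8.43 V.
With the load, R_B becomes R_B‖R_L = 7.552 kΩ, so V = 23.0 × 7.552/22.55 = 7.70 V.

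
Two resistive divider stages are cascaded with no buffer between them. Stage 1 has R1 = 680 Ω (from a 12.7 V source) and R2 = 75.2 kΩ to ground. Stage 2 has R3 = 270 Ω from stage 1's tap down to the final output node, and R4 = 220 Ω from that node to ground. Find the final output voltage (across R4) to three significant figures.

V_out ≈ 2.38 V

Stage 2 presents R3+R4 = 490.0 Ω as a load on stage 1's tap.
Stage 1's lower leg becomes R2‖(R3+R4) = 486.8 Ω, so V_mid = 12.7 × 486.8/1167 = 5.299 V.
Stage 2 is itself unloaded: V_out = V_mid × R4/(R3+R4) = 5.299 × 220/490.0 = 2.38 V.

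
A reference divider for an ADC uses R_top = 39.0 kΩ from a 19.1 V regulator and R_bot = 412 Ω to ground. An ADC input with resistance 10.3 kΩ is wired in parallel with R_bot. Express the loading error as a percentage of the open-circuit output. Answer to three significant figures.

The divider's output (Thévenin) resistance is R_top‖R_bot = 407.7 Ω.
Fractional drop under load = R_th/(R_th + R_L) = 407.7 / (407.7 + 10300) = 0.03807.
So the output falls by 3.81 %.

3.81 %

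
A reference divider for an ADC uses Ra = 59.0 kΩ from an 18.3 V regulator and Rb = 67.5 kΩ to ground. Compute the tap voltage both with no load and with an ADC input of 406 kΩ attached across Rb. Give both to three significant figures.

Unloaded: 9.76 V; loaded: 9.06 V

Open-circuit: V = 18.3 × 67.5/(59.0 + 67.5) = 9.76 V.
With the load, Rb becomes Rb‖R_L = 57.88 kΩ, so V = 18.3 × 57.88/116.9 = 9.06 V.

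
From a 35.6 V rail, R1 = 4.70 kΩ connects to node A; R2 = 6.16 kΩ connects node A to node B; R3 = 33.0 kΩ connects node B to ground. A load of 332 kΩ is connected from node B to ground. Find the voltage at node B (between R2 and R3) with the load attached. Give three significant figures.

V ≈ 26.1 V

At node B, R3 is in parallel with the load: R3‖R_L = 30.02 kΩ.
Below node A the resistance is R2 + (R3‖R_L) = 36.18 kΩ, so V_A = 35.6 × 36.18/40.88 = 31.51 V.
Then V_B = V_A × (R3‖R_L)/(R2 + R3‖R_L) = 31.51 × 30.02/36.18 = 26.1 V.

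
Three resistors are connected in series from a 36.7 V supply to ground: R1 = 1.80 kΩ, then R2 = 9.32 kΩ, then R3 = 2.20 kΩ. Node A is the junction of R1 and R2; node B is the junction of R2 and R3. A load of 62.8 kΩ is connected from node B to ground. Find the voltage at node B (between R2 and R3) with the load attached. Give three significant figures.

V ≈ 5.89 V

At node B, R3 is in parallel with the load: R3‖R_L = 2.126 kΩ.
Below node A the resistance is R2 + (R3‖R_L) = 11.45 kΩ, so V_A = 36.7 × 11.45/13.25 = 31.71 V.
Then V_B = V_A × (R3‖R_L)/(R2 + R3‖R_L) = 31.71 × 2.126/11.45 = 5.89 V.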